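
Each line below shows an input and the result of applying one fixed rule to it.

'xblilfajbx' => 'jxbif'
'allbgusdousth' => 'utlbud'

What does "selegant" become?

atee

The rule is to keep every other character starting from the second (positions 2nd, 4th, 6th, ...), then move the last 2 characters to the front (rotate right by 2).
"selegant" → "eeat" → "atee".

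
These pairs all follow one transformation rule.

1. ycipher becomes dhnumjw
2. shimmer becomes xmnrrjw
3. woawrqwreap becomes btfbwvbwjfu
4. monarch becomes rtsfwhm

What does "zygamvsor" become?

edlfraxtw

The transformation: shift every letter 5 places forward in the alphabet (wrapping around).
On "zygamvsor" that produces "edlfraxtw".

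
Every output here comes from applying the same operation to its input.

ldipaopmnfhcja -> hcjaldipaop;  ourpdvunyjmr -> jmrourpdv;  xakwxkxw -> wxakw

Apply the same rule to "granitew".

wgran

The rule is to swap the front and back halves of the string, then delete the first 3 characters.
Working it through for "granitew": intermediate "itewgran", final "wgran".
(Check on "ldipaopmnfhcja": → "mnfhcjaldipaop" → "hcjaldipaop" ✓)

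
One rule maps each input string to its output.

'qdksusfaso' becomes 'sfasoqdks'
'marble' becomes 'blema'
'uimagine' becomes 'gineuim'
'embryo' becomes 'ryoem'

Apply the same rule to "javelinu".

linujav

The transformation: swap the front and back halves of the string, then delete the last character.
For "javelinu" the result is "linujav".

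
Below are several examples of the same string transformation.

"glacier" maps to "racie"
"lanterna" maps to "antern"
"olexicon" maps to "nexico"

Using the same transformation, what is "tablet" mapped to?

tble

Rule — delete the first 2 characters, then move the last character to the front.
Doing the same to "tablet": "tble".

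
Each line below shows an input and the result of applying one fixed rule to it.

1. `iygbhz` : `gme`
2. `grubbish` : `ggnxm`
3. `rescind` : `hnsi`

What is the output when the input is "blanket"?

spjy

Looking at the pairs, the operation is to shift every letter 5 places forward in the alphabet (wrapping around), then delete the first 3 characters.
Applying both steps to "blanket": "gqfspjy", then "spjy".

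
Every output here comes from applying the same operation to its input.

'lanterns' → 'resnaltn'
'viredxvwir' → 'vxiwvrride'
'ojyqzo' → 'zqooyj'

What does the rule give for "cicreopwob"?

The pattern: swap the front and back halves of the string, then swap each adjacent pair of characters (1↔2, 3↔4, ...).
Applying both steps to "cicreopwob": "opwobcicre", then "poowcbcier".

poowcbcier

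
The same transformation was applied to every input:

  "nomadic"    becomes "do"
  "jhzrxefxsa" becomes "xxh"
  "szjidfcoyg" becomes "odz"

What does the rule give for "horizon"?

Looking at the pairs, the operation is to reverse the string, then keep one character in every 3, starting at position 3 (positions 3rd, 6th, 9th, ...).
On "horizon": the first step gives "noziroh", and the second then gives "zo".

zo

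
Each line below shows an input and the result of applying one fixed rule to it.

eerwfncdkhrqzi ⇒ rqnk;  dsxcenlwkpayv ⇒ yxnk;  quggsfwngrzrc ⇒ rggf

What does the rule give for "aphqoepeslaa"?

shea

In each case the input is transformed by: keep one character in every 3, starting at position 3 (positions 3rd, 6th, 9th, ...), then sort the characters into reverse alphabetical order.
Starting from "aphqoepeslaa": after the first operation, "hesa"; after the second, "shea".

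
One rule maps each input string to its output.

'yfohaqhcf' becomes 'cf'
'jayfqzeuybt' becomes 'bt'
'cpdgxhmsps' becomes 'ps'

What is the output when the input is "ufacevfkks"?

ks

What's happening: keep only the last 2 characters.
"ufacevfkks" → "ks".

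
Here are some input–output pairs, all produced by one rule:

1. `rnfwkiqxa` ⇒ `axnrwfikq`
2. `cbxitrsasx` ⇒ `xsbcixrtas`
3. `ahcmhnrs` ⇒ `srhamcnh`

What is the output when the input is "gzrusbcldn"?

Looking at the pairs, the operation is to move the last 2 characters to the front (rotate right by 2), then swap each adjacent pair of characters (1↔2, 3↔4, ...).
Starting from "gzrusbcldn": after the first operation, "dngzrusbcl"; after the second, "ndzgurbslc".

ndzgurbslc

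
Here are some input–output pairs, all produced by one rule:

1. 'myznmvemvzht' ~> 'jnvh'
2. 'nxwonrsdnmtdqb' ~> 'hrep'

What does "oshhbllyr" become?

zzmf

The pattern: shift every letter 12 places backward in the alphabet (wrapping around), then keep only the last 4 characters.
"oshhbllyr" → "cgvvpzzmf" → "zzmf".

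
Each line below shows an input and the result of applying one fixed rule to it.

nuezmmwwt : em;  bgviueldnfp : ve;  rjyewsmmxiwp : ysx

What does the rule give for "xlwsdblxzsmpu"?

wbz

Each output is the input with this applied: keep one character in every 3, starting at position 3 (positions 3rd, 6th, 9th, ...), then delete the last character.
Applying both steps to "xlwsdblxzsmpu": "wbzp", then "wbz".
(Check on "nuezmmwwt": → "emt" → "em" ✓)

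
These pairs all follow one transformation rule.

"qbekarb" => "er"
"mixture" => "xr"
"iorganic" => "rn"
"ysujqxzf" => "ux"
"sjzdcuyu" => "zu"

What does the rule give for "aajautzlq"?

In each case the input is transformed by: keep one character in every 3, starting at position 3 (positions 3rd, 6th, 9th, ...).
Applying that to "aajautzlq" gives "jtq".

jtq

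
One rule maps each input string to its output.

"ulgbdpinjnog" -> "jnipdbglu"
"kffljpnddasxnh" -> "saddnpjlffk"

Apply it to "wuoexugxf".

uxeouw

What's happening: delete the last 3 characters, then reverse the string.
"wuoexugxf" → "wuoexu" → "uxeouw".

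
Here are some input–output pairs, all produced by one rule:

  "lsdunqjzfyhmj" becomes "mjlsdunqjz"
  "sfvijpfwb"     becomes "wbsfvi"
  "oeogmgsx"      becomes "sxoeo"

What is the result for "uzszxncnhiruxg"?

xguzszxncnh

The pattern: move the last 2 characters to the front (rotate right by 2), then delete the last 3 characters.
For "uzszxncnhiruxg", step one produces "xguzszxncnhiru"; step two turns that into "xguzszxncnh".
(Check on "sfvijpfwb": → "wbsfvijpf" → "wbsfvi" ✓)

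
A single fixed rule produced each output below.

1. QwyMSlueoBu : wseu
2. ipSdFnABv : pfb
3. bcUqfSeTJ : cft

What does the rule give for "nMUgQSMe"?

The rule is to keep one character in every 3, starting at position 2 (positions 2nd, 5th, 8th, ...), then convert every letter to lowercase.
For "nMUgQSMe" the result is "mqe".

mqe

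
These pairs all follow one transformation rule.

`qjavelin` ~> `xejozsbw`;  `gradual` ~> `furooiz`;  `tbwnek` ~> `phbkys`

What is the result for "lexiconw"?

The rule is to shift every letter 12 places backward in the alphabet (wrapping around), then swap each adjacent pair of characters (1↔2, 3↔4, ...).
Working it through for "lexiconw": intermediate "zslwqcbk", final "szwlcqkb".

szwlcqkb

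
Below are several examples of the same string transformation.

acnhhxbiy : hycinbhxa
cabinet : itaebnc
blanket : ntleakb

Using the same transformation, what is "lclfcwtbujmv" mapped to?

tvcmljfucbwl

The pattern: take characters alternately from the front and the back (1st, last, 2nd, 2nd-last, ...), then swap the first and last characters.
"lclfcwtbujmv" → "lvcmljfucbwt" → "tvcmljfucbwl".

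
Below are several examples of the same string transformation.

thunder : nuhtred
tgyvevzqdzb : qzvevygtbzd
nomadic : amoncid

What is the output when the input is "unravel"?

arnulev

Rule — reverse the string, then move the first 3 characters to the end (rotate left by 3).
On "unravel": the first step gives "levarnu", and the second then gives "arnulev".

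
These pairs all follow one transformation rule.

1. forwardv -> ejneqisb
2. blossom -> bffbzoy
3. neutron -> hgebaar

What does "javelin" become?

iryvawn

The transformation: shift every letter 13 places forward in the alphabet (wrapping around) — i.e. ROT13, then move the first 2 characters to the end (rotate left by 2).
Working it through for "javelin": intermediate "wniryva", final "iryvawn".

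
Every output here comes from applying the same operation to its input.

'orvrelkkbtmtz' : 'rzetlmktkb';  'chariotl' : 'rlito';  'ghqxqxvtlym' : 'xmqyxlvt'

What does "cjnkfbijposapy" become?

The rule is to delete the first 3 characters, then take characters alternately from the front and the back (1st, last, 2nd, 2nd-last, ...).
"cjnkfbijposapy" → "kfbijposapy" → "kyfpbaisjop".

kyfpbaisjop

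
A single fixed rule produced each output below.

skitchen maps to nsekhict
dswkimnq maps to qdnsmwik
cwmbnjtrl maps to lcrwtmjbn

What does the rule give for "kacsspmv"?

Each output is the input with this applied: take characters alternately from the front and the back (1st, last, 2nd, 2nd-last, ...), then swap each adjacent pair of characters (1↔2, 3↔4, ...).
On "kacsspmv" that produces "vkmapcss".

vkmapcss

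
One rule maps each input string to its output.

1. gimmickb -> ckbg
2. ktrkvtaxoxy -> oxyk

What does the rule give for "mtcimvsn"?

vsnm

The rule is to move the first character to the end, then keep only the last 4 characters.
Starting from "mtcimvsn": after the first operation, "tcimvsnm"; after the second, "vsnm".
(Check on "ktrkvtaxoxy": → "trkvtaxoxyk" → "oxyk" ✓)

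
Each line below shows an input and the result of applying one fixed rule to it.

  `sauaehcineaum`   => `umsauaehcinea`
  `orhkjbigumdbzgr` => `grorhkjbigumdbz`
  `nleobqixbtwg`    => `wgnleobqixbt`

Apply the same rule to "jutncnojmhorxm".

xmjutncnojmhor

What's happening: move the last 2 characters to the front (rotate right by 2).
On "jutncnojmhorxm" that produces "xmjutncnojmhor".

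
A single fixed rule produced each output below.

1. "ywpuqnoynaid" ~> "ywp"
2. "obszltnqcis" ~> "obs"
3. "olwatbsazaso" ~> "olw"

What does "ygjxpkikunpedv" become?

What's happening: keep only the first 3 characters.
On "ygjxpkikunpedv" that produces "ygj".

ygj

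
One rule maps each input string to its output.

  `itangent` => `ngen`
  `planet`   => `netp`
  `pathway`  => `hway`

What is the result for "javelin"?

elin

Looking at the pairs, the operation is to move the first 3 characters to the end (rotate left by 3), then keep only the first 4 characters.
On "javelin": the first step gives "elinjav", and the second then gives "elin".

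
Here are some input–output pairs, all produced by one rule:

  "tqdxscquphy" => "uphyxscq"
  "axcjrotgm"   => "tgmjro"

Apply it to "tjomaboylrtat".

lrtatmaboy

The transformation: delete the first 3 characters, then swap the front and back halves of the string.
On "tjomaboylrtat": the first step gives "maboylrtat", and the second then gives "lrtatmaboy".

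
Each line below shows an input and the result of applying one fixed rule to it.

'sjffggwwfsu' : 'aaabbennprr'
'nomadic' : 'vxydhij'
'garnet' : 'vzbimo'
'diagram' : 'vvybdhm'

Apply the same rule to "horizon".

Each output is the input with this applied: sort the characters into alphabetical order, then shift every letter 5 places backward in the alphabet (wrapping around).
So "horizon" becomes "cdijjmu".

cdijjmu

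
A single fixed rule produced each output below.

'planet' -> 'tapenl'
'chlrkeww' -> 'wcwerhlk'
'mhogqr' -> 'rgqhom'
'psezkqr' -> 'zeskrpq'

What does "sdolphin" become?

In each case the input is transformed by: sort the characters into reverse alphabetical order, then take characters alternately from the front and the back (1st, last, 2nd, 2nd-last, ...).
Applying both steps to "sdolphin": "sponlihd", then "sdphoinl".

sdphoinl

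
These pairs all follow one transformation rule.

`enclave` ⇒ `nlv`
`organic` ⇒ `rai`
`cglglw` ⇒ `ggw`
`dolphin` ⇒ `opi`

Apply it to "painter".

Each output is the input with this applied: keep every other character starting from the second (positions 2nd, 4th, 6th, ...).
For "painter" the result is "ane".

ane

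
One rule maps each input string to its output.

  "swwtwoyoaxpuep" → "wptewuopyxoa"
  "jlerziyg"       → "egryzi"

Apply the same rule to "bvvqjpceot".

vtqojepc

The rule is to delete the first 2 characters, then take characters alternately from the front and the back (1st, last, 2nd, 2nd-last, ...).
"bvvqjpceot" → "vqjpceot" → "vtqojepc".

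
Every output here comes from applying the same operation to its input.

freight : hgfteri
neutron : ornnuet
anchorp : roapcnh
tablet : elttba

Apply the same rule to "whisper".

The pattern: move the last 3 characters to the front (rotate right by 3), then swap each adjacent pair of characters (1↔2, 3↔4, ...).
For "whisper", step one produces "perwhis"; step two turns that into "epwrihs".
(Check on "freight": → "ghtfrei" → "hgfteri" ✓)

epwrihs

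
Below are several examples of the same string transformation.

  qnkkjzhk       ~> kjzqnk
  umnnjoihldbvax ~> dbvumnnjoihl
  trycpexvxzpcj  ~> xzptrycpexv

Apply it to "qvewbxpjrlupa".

The transformation: delete the last 2 characters, then move the last 3 characters to the front (rotate right by 3).
On "qvewbxpjrlupa": the first step gives "qvewbxpjrlu", and the second then gives "rluqvewbxpj".
(Check on "qnkkjzhk": → "qnkkjz" → "kjzqnk" ✓)

rluqvewbxpj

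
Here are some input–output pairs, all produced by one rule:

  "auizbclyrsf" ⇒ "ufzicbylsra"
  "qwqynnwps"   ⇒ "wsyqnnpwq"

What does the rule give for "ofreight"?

ftergioh

What's happening: swap the first and last characters, then swap each adjacent pair of characters (1↔2, 3↔4, ...).
For "ofreight", step one produces "tfreigho"; step two turns that into "ftergioh".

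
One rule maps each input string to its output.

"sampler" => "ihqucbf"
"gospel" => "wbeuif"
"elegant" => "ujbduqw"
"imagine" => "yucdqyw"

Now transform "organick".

eahswyqd

The rule is to shift every letter 10 places backward in the alphabet (wrapping around), then take characters alternately from the front and the back (1st, last, 2nd, 2nd-last, ...).
Applying that to "organick" gives "eahswyqd".
(Check on "sampler": → "iqcfbuh" → "ihqucbf" ✓)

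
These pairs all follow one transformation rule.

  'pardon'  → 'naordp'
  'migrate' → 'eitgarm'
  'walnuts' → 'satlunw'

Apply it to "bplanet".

The rule is to take characters alternately from the front and the back (1st, last, 2nd, 2nd-last, ...), then move the first character to the end.
Working it through for "bplanet": intermediate "btpelna", final "tpelnab".

tpelnab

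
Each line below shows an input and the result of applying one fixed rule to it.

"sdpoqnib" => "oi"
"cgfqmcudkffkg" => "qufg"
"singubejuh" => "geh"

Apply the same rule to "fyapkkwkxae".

The rule is to keep one character in every 3, starting at position 1 (positions 1st, 4th, 7th, ...), then delete the first character.
On "fyapkkwkxae" that produces "pwa".

pwa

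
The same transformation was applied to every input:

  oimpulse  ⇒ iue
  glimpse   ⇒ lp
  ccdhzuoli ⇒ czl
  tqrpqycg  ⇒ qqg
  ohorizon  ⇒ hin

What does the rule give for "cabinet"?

The pattern: keep one character in every 3, starting at position 2 (positions 2nd, 5th, 8th, ...).
Doing the same to "cabinet": "an".

an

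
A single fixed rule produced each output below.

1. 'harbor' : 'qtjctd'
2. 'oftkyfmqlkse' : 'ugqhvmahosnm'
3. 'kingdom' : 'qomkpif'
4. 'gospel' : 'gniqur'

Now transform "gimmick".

emikook

Looking at the pairs, the operation is to shift every letter 2 places forward in the alphabet (wrapping around), then move the last 2 characters to the front (rotate right by 2).
Starting from "gimmick": after the first operation, "ikookem"; after the second, "emikook".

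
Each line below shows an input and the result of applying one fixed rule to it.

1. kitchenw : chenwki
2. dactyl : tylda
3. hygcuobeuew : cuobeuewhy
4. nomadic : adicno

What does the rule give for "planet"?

netpl

The transformation: move the first 2 characters to the end (rotate left by 2), then delete the first character.
For "planet", step one produces "anetpl"; step two turns that into "netpl".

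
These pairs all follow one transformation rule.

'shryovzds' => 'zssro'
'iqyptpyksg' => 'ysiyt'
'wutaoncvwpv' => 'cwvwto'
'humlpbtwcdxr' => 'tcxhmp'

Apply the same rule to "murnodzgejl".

Each output is the input with this applied: keep every other character starting from the first (positions 1st, 3rd, 5th, ...), then move the first 3 characters to the end (rotate left by 3).
For "murnodzgejl", step one produces "mrozel"; step two turns that into "zelmro".

zelmro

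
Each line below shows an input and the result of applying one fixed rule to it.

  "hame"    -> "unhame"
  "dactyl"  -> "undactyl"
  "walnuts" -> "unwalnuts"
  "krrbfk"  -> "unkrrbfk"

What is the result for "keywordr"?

unkeywordr

Each output is the input with this applied: prepend "un".
For "keywordr" the result is "unkeywordr".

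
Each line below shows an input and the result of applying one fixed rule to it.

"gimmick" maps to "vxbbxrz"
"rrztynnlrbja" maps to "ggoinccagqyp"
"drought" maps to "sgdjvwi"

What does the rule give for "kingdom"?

Each output is the input with this applied: shift every letter 11 places backward in the alphabet (wrapping around).
On "kingdom" that produces "zxcvsdb".

zxcvsdb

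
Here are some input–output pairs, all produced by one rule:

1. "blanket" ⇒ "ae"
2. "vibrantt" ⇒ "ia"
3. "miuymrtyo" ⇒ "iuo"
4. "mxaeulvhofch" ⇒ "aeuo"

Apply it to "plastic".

The transformation: keep only the vowels.
"plastic" → "ai".

ai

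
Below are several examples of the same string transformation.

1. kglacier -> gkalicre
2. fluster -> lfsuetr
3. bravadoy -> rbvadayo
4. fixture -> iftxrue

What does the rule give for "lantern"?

Looking at the pairs, the operation is to swap each adjacent pair of characters (1↔2, 3↔4, ...).
On "lantern" that produces "altnren".

altnren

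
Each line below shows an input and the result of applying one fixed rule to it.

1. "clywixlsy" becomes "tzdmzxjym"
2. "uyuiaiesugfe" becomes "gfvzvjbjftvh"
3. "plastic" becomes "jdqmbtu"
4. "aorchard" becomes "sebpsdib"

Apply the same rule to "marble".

mfnbsc

The pattern: shift every letter 1 place forward in the alphabet (wrapping around), then move the last 2 characters to the front (rotate right by 2).
Starting from "marble": after the first operation, "nbscmf"; after the second, "mfnbsc".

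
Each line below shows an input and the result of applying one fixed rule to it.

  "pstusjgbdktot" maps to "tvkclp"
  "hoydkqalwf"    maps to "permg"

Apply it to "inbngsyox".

ootp

Rule — keep every other character starting from the second (positions 2nd, 4th, 6th, ...), then shift every letter 1 place forward in the alphabet (wrapping around).
So "inbngsyox" becomes "ootp".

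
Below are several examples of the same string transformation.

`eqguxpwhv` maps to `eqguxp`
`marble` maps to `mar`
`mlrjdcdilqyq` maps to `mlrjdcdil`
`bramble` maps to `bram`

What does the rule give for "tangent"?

Rule — delete the last 3 characters.
So "tangent" becomes "tang".

tang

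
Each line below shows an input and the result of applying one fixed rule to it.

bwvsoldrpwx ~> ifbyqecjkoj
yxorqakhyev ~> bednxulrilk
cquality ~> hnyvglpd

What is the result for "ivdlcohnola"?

qypbuabynvi

Each output is the input with this applied: move the first 2 characters to the end (rotate left by 2), then shift every letter 13 places forward in the alphabet (wrapping around) — i.e. ROT13.
Applying that to "ivdlcohnola" gives "qypbuabynvi".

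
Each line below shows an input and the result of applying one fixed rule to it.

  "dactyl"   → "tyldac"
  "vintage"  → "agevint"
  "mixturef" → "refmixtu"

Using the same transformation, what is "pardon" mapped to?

Each output is the input with this applied: move the last 3 characters to the front (rotate right by 3).
On "pardon" that produces "donpar".

donpar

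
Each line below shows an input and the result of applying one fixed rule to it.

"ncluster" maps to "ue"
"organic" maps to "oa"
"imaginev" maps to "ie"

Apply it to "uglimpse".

Each output is the input with this applied: keep one character in every 3, starting at position 1 (positions 1st, 4th, 7th, ...), then keep only the vowels.
Starting from "uglimpse": after the first operation, "uis"; after the second, "ui".

ui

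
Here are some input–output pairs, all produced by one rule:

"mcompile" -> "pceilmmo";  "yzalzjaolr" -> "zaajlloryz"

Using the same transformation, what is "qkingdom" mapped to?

The transformation: sort the characters into alphabetical order, then move the last character to the front.
"qkingdom" → "dgikmnoq" → "qdgikmno".

qdgikmno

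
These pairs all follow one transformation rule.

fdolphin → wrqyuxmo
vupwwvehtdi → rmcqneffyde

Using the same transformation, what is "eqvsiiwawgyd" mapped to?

mhpfjfrrbezn

Each output is the input with this applied: shift every letter 9 places forward in the alphabet (wrapping around), then reverse the string.
Doing the same to "eqvsiiwawgyd": "mhpfjfrrbezn".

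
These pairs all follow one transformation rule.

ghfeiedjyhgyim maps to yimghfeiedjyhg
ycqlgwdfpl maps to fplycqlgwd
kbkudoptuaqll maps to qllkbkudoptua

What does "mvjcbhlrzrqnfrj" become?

frjmvjcbhlrzrqn

Each output is the input with this applied: move the last 3 characters to the front (rotate right by 3).
For "mvjcbhlrzrqnfrj" the result is "frjmvjcbhlrzrqn".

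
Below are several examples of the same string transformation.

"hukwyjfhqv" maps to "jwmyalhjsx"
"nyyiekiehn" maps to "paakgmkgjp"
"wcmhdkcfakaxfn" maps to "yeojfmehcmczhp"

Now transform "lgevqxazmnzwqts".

nigxszcbopbysvu

The pattern: shift every letter 2 places forward in the alphabet (wrapping around).
"lgevqxazmnzwqts" → "nigxszcbopbysvu".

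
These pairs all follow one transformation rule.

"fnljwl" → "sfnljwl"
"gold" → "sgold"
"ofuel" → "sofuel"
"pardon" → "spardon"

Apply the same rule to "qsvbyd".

Rule — prepend "s".
Applying that to "qsvbyd" gives "sqsvbyd".

sqsvbyd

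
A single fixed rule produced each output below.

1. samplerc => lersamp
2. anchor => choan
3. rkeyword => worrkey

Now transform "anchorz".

horanc

The transformation: delete the last character, then move the last 3 characters to the front (rotate right by 3).
Applying both steps to "anchorz": "anchor", then "horanc".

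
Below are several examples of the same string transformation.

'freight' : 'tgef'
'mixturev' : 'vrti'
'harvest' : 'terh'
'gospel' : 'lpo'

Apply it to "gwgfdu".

Each output is the input with this applied: reverse the string, then keep every other character starting from the first (positions 1st, 3rd, 5th, ...).
Starting from "gwgfdu": after the first operation, "udfgwg"; after the second, "ufw".

ufw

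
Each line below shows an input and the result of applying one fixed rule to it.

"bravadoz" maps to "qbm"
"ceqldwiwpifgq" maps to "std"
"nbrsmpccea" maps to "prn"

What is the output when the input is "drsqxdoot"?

What's happening: shift every letter 13 places forward in the alphabet (wrapping around) — i.e. ROT13, then keep only the last 3 characters.
"drsqxdoot" → "qefdkqbbg" → "bbg".
(Check on "bravadoz": → "oeninqbm" → "qbm" ✓)

bbg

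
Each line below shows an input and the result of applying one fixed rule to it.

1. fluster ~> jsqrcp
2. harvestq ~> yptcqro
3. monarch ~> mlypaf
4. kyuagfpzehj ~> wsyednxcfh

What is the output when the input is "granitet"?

pylgrcr

Rule — delete the first character, then shift every letter 2 places backward in the alphabet (wrapping around).
For "granitet", step one produces "ranitet"; step two turns that into "pylgrcr".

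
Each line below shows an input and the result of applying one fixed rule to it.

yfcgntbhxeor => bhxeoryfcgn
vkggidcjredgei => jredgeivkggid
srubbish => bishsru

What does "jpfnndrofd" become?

The transformation: swap the front and back halves of the string, then delete the last character.
"jpfnndrofd" → "drofdjpfnn" → "drofdjpfn".

drofdjpfn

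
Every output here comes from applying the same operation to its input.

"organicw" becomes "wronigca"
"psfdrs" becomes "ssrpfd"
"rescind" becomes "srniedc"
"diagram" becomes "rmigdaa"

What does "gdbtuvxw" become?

The rule is to sort the characters into reverse alphabetical order.
Doing the same to "gdbtuvxw": "xwvutgdb".

xwvutgdb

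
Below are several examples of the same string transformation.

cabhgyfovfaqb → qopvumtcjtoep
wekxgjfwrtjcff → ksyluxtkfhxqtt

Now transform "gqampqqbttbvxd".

ueoadeephhpjlr

Rule — shift every letter 12 places backward in the alphabet (wrapping around).
So "gqampqqbttbvxd" becomes "ueoadeephhpjlr".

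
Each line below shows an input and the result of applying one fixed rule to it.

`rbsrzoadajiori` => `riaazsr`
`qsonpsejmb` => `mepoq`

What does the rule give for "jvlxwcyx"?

ywlj

Each output is the input with this applied: keep every other character starting from the first (positions 1st, 3rd, 5th, ...), then reverse the string.
For "jvlxwcyx", step one produces "jlwy"; step two turns that into "ywlj".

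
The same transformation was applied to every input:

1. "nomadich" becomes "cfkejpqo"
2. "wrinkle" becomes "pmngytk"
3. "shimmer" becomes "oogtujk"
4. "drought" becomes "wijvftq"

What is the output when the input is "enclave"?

ncxggpe

The pattern: shift every letter 2 places forward in the alphabet (wrapping around), then move the first 3 characters to the end (rotate left by 3).
Working it through for "enclave": intermediate "gpencxg", final "ncxggpe".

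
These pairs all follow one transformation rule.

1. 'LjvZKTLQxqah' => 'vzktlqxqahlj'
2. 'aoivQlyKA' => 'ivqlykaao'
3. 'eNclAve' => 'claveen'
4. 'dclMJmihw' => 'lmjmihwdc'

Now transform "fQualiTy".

The rule is to move the first 2 characters to the end (rotate left by 2), then convert every letter to lowercase.
Working it through for "fQualiTy": intermediate "ualiTyfQ", final "ualityfq".

ualityfq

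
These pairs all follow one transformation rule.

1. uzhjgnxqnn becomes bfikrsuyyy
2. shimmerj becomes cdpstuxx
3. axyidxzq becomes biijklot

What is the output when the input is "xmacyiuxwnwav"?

fghhiijllntxy

The transformation: shift every letter 11 places forward in the alphabet (wrapping around), then sort the characters into alphabetical order.
For "xmacyiuxwnwav", step one produces "ixlnjtfihyhlg"; step two turns that into "fghhiijllntxy".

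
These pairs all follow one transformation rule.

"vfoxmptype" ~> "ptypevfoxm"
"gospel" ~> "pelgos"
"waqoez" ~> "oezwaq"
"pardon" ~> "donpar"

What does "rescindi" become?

Rule — swap the front and back halves of the string.
"rescindi" → "indiresc".

indiresc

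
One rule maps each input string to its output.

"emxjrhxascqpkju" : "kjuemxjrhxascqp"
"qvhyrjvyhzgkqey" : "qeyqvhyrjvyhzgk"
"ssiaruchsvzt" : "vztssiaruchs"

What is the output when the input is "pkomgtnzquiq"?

uiqpkomgtnzq

Rule — move the last 3 characters to the front (rotate right by 3).
For "pkomgtnzquiq" the result is "uiqpkomgtnzq".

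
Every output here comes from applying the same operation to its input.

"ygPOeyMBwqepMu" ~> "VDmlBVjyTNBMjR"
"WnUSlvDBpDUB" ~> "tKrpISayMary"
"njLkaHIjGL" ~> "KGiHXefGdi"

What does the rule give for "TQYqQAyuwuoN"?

qnvNnxVRTRLk

Looking at the pairs, the operation is to shift every letter 3 places backward in the alphabet (wrapping around), then flip the case of every letter.
Starting from "TQYqQAyuwuoN": after the first operation, "QNVnNXvrtrlK"; after the second, "qnvNnxVRTRLk".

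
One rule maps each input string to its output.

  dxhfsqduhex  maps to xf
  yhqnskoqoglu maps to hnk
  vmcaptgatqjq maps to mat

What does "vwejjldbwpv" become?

wj

Each output is the input with this applied: keep every other character starting from the second (positions 2nd, 4th, 6th, ...), then delete the last 3 characters.
"vwejjldbwpv" → "wjlbp" → "wj".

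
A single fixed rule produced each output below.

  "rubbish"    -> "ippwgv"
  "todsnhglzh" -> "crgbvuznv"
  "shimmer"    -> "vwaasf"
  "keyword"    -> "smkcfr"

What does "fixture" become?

wlhifs

The pattern: shift every letter 12 places backward in the alphabet (wrapping around), then delete the first character.
Applying both steps to "fixture": "twlhifs", then "wlhifs".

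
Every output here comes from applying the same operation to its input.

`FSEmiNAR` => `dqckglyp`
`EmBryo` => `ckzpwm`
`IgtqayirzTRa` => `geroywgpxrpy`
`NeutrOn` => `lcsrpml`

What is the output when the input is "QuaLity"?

osyjgrw

Each output is the input with this applied: shift every letter 2 places backward in the alphabet (wrapping around), then convert every letter to lowercase.
On "QuaLity": the first step gives "OsyJgrw", and the second then gives "osyjgrw".
(Check on "NeutrOn": → "LcsrpMl" → "lcsrpml" ✓)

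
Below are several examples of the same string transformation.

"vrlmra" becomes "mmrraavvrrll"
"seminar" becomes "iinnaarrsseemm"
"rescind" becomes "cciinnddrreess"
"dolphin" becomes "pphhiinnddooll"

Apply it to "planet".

Looking at the pairs, the operation is to move the first 3 characters to the end (rotate left by 3), then double every character.
Working it through for "planet": intermediate "netpla", final "nneettppllaa".
(Check on "dolphin": → "phindol" → "pphhiinnddooll" ✓)

nneettppllaa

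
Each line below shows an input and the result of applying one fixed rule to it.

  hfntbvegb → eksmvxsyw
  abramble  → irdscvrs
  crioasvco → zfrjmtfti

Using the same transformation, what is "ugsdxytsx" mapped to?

What's happening: shift every letter 9 places backward in the alphabet (wrapping around), then move the first 2 characters to the end (rotate left by 2).
So "ugsdxytsx" becomes "juopkjolx".
(Check on "hfntbvegb": → "yweksmvxs" → "eksmvxsyw" ✓)

juopkjolx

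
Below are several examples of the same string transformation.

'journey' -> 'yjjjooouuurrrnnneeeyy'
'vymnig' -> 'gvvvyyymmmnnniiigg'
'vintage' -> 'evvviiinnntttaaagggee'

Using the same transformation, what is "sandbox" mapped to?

xsssaaannndddbbboooxx

The transformation: repeat every character 3 times, then move the last character to the front.
"sandbox" → "sssaaannndddbbboooxxx" → "xsssaaannndddbbboooxx".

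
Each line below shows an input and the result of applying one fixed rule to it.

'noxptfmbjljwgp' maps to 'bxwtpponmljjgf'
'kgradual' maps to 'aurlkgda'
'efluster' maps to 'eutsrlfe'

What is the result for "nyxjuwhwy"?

hyyxwwunj

The transformation: sort the characters into reverse alphabetical order, then move the last character to the front.
Applying that to "nyxjuwhwy" gives "hyyxwwunj".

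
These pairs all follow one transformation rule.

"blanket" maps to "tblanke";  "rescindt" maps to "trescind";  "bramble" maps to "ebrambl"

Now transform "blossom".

The pattern: move the last character to the front.
"blossom" → "mblosso".

mblosso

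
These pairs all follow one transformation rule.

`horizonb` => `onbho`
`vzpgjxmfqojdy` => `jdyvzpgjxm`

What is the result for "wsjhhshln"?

hlnwsj

Looking at the pairs, the operation is to move the last 3 characters to the front (rotate right by 3), then delete the last 3 characters.
Working it through for "wsjhhshln": intermediate "hlnwsjhhs", final "hlnwsj".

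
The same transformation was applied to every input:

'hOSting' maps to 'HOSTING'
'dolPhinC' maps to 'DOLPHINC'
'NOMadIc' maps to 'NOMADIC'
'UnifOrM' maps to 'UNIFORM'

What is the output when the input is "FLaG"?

Each output is the input with this applied: convert every letter to uppercase.
So "FLaG" becomes "FLAG".

FLAG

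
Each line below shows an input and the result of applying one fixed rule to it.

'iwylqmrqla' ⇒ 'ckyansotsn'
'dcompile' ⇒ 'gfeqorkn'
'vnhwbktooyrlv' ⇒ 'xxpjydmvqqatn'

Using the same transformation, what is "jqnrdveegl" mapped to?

nlsptfxggi

The rule is to shift every letter 2 places forward in the alphabet (wrapping around), then move the last character to the front.
Applying both steps to "jqnrdveegl": "lsptfxggin", then "nlsptfxggi".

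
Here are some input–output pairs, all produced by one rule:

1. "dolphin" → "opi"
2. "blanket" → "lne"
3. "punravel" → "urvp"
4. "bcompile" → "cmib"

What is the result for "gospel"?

Looking at the pairs, the operation is to swap the first and last characters, then keep every other character starting from the second (positions 2nd, 4th, 6th, ...).
Starting from "gospel": after the first operation, "lospeg"; after the second, "opg".

opg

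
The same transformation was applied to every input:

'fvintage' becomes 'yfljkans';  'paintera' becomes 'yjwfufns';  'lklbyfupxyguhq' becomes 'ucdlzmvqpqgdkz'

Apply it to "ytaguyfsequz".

Looking at the pairs, the operation is to swap the front and back halves of the string, then shift every letter 5 places forward in the alphabet (wrapping around).
Doing the same to "ytaguyfsequz": "kxjvzedyflzd".
(Check on "paintera": → "terapain" → "yjwfufns" ✓)

kxjvzedyflzd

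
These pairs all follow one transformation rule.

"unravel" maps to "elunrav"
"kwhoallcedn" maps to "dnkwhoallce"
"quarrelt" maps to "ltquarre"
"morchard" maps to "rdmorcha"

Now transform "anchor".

Each output is the input with this applied: move the last 2 characters to the front (rotate right by 2).
Doing the same to "anchor": "oranch".

oranch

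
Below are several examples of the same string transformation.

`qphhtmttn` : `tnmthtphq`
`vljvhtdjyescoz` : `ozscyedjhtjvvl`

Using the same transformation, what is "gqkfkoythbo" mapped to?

bothoyfkqkg

The transformation: reverse the string, then swap each adjacent pair of characters (1↔2, 3↔4, ...).
Applying that to "gqkfkoythbo" gives "bothoyfkqkg".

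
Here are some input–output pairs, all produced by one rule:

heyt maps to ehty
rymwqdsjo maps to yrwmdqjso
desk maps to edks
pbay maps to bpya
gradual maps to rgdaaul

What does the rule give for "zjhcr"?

Rule — swap each adjacent pair of characters (1↔2, 3↔4, ...).
Applying that to "zjhcr" gives "jzchr".

jzchr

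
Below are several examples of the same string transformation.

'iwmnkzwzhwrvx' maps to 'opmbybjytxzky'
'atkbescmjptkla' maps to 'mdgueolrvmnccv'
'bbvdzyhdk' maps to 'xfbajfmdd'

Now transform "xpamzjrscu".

Looking at the pairs, the operation is to move the first 2 characters to the end (rotate left by 2), then shift every letter 2 places forward in the alphabet (wrapping around).
Applying both steps to "xpamzjrscu": "amzjrscuxp", then "cobltuewzr".
(Check on "atkbescmjptkla": → "kbescmjptklaat" → "mdgueolrvmnccv" ✓)

cobltuewzr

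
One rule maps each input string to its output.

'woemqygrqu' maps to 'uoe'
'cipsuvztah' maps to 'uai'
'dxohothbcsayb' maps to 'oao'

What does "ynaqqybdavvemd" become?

The rule is to move the first 3 characters to the end (rotate left by 3), then keep only the vowels.
Starting from "ynaqqybdavvemd": after the first operation, "qqybdavvemdyna"; after the second, "aea".

aea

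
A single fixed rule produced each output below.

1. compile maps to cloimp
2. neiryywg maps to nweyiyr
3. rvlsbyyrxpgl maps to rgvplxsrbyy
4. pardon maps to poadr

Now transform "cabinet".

In each case the input is transformed by: delete the last character, then take characters alternately from the front and the back (1st, last, 2nd, 2nd-last, ...).
Working it through for "cabinet": intermediate "cabine", final "ceanbi".
(Check on "compile": → "compil" → "cloimp" ✓)

ceanbi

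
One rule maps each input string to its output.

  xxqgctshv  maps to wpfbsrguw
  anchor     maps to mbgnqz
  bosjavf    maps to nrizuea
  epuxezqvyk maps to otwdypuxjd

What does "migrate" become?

Each output is the input with this applied: shift every letter 1 place backward in the alphabet (wrapping around), then move the first character to the end.
Applying both steps to "migrate": "lhfqzsd", then "hfqzsdl".

hfqzsdl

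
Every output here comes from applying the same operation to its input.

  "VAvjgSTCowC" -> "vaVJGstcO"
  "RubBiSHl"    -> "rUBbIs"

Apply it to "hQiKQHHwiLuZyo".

The pattern: delete the last 2 characters, then flip the case of every letter.
On "hQiKQHHwiLuZyo": the first step gives "hQiKQHHwiLuZ", and the second then gives "HqIkqhhWIlUz".

HqIkqhhWIlUz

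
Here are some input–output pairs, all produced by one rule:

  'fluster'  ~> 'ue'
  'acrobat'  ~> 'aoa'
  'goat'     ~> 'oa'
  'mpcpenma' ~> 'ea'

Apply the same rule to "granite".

The rule is to keep only the vowels.
For "granite" the result is "aie".

aie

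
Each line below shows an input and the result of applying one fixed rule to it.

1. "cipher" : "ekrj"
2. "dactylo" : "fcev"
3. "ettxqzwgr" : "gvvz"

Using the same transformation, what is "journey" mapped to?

lqwt

The transformation: shift every letter 2 places forward in the alphabet (wrapping around), then keep only the first 4 characters.
Applying both steps to "journey": "lqwtpga", then "lqwt".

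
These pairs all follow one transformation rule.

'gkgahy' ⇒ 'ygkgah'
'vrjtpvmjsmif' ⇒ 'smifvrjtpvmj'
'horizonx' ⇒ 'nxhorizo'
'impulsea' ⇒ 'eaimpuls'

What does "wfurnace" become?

cewfurna

Looking at the pairs, the operation is to swap the front and back halves of the string, then move the first 2 characters to the end (rotate left by 2).
On "wfurnace": the first step gives "nacewfur", and the second then gives "cewfurna".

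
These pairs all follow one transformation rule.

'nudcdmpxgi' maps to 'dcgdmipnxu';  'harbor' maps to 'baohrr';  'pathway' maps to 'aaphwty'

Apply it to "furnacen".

cafennur

In each case the input is transformed by: sort the characters into alphabetical order, then swap each adjacent pair of characters (1↔2, 3↔4, ...).
Applying both steps to "furnacen": "acefnnru", then "cafennur".
(Check on "pathway": → "aahptwy" → "aaphwty" ✓)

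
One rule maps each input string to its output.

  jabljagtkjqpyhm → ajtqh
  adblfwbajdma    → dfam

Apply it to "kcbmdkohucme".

What's happening: keep one character in every 3, starting at position 2 (positions 2nd, 5th, 8th, ...).
Doing the same to "kcbmdkohucme": "cdhm".

cdhm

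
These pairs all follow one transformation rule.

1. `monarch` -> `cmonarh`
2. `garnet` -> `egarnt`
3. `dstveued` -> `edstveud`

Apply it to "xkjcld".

lxkjcd

The pattern: move the last character to the front, then swap the first and last characters.
Doing the same to "xkjcld": "lxkjcd".
(Check on "garnet": → "tgarne" → "egarnt" ✓)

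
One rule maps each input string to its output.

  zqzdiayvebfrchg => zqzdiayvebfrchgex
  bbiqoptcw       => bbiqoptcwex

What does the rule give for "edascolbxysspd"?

edascolbxysspdex

The transformation: append "ex".
Doing the same to "edascolbxysspd": "edascolbxysspdex".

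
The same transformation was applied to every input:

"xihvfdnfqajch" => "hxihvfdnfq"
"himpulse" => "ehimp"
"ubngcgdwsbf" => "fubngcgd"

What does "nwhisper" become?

The rule is to move the last character to the front, then delete the last 3 characters.
"nwhisper" → "rnwhispe" → "rnwhi".
(Check on "ubngcgdwsbf": → "fubngcgdwsb" → "fubngcgd" ✓)

rnwhi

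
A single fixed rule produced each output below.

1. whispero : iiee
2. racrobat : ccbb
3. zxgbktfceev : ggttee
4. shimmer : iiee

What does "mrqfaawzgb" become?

qqaagg

Rule — keep one character in every 3, starting at position 3 (positions 3rd, 6th, 9th, ...), then double every character.
On "mrqfaawzgb" that produces "qqaagg".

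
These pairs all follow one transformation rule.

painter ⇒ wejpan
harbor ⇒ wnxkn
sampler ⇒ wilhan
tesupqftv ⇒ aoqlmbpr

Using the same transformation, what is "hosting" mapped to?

The pattern: delete the first character, then shift every letter 4 places backward in the alphabet (wrapping around).
On "hosting": the first step gives "osting", and the second then gives "kopejc".
(Check on "harbor": → "arbor" → "wnxkn" ✓)

kopejc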